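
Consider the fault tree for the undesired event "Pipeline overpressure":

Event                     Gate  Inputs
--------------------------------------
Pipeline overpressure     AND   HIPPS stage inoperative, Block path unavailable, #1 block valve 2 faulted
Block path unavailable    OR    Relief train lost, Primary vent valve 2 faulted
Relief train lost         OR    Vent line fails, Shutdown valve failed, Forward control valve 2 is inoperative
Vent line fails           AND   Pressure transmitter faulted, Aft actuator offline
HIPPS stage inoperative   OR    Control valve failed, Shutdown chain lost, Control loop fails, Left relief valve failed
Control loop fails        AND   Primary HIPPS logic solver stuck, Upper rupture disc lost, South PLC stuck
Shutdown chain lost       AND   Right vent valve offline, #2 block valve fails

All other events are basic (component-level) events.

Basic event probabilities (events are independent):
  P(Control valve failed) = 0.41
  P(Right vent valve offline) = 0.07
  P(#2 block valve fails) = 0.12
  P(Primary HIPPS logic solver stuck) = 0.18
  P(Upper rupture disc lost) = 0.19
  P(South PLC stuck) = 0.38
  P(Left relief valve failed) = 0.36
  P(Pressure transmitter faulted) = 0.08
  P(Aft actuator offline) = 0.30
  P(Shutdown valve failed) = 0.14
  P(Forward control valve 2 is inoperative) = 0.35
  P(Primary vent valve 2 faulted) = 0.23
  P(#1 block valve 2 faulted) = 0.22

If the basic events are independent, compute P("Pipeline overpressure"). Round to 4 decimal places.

P(Shutdown chain lost) [AND] = 0.07 × 0.12 = 0.008400
P(Control loop fails) [AND] = 0.18 × 0.19 × 0.38 = 0.012996
P(HIPPS stage inoperative) [OR] = 1 − (1−0.41) × (1−0.008400) × (1−0.012996) × (1−0.36) = 0.630438
P(Vent line fails) [AND] = 0.08 × 0.30 = 0.024000
P(Relief train lost) [OR] = 1 − (1−0.024000) × (1−0.14) × (1−0.35) = 0.454416
P(Block path unavailable) [OR] = 1 − (1−0.454416) × (1−0.23) = 0.579900
P(Pipeline overpressure) [AND] = 0.630438 × 0.579900 × 0.22 = 0.080430
Rounded to 4 decimal places: P(Pipeline overpressure) ≈ 0.0804.

0.0804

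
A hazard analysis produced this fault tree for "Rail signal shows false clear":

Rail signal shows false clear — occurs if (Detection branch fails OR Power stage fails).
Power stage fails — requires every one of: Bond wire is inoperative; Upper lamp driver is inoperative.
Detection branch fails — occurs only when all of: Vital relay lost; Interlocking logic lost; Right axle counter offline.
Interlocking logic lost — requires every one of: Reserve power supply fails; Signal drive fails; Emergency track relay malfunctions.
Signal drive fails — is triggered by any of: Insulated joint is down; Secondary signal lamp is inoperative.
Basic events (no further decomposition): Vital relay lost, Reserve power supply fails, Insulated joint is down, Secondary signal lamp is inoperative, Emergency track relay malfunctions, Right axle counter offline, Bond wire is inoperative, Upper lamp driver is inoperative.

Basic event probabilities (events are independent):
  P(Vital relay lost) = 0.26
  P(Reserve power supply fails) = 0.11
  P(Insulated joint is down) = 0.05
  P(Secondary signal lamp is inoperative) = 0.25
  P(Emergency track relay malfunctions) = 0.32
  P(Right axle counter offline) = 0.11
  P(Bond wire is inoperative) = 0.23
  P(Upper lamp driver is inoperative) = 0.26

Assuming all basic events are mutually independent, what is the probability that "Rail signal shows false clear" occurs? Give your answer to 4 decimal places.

0.0601

P(Signal drive fails) [OR] = 1 − (1−0.05) × (1−0.25) = 0.287500
P(Interlocking logic lost) [AND] = 0.11 × 0.287500 × 0.32 = 0.010120
P(Detection branch fails) [AND] = 0.26 × 0.010120 × 0.11 = 0.000289
P(Power stage fails) [AND] = 0.23 × 0.26 = 0.059800
P(Rail signal shows false clear) [OR] = 1 − (1−0.000289) × (1−0.059800) = 0.060072
Rounded to 4 decimal places: P(Rail signal shows false clear) ≈ 0.0601.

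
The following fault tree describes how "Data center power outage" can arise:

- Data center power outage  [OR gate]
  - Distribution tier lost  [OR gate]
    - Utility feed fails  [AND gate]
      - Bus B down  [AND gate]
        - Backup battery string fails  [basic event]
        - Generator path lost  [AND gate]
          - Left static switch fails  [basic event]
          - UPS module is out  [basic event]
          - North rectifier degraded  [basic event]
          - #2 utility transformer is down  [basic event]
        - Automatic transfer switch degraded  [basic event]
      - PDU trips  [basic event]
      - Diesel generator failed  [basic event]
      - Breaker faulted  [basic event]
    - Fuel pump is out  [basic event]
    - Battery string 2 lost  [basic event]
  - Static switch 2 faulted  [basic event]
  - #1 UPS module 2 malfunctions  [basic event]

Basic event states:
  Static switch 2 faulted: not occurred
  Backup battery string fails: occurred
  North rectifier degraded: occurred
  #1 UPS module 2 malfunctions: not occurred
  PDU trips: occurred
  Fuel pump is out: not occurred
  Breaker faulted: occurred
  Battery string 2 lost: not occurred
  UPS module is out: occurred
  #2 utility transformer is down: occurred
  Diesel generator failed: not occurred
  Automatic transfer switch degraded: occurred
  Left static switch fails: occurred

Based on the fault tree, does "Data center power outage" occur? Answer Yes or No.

Generator path lost [AND]: Left static switch fails=occurs, UPS module is out=occurs, North rectifier degraded=occurs, #2 utility transformer is down=occurs → all inputs occur → occurs.
Bus B down [AND]: Backup battery string fails=occurs, Generator path lost=occurs, Automatic transfer switch degraded=occurs → all inputs occur → occurs.
Utility feed fails [AND]: Bus B down=occurs, PDU trips=occurs, Diesel generator failed=not, Breaker faulted=occurs → not all inputs occur → does not occur.
Distribution tier lost [OR]: Utility feed fails=not, Fuel pump is out=not, Battery string 2 lost=not → no input occurs → does not occur.
Data center power outage [OR]: Distribution tier lost=not, Static switch 2 faulted=not, #1 UPS module 2 malfunctions=not → no input occurs → does not occur.

No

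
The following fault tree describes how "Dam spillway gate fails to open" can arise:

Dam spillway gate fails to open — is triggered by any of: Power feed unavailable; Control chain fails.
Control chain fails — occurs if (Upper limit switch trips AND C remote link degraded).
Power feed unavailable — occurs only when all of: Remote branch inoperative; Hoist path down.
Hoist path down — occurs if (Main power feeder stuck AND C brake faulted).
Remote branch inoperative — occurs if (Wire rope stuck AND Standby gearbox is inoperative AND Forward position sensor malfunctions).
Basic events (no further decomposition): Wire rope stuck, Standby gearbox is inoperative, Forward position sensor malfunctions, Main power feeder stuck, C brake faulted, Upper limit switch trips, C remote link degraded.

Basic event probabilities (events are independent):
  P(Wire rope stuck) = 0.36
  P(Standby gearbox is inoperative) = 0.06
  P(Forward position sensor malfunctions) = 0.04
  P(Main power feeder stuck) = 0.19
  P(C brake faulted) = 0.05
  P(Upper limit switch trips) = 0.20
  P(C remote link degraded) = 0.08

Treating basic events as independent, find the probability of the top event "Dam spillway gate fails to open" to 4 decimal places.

P(Remote branch inoperative) [AND] = 0.36 × 0.06 × 0.04 = 0.000864
P(Hoist path down) [AND] = 0.19 × 0.05 = 0.009500
P(Power feed unavailable) [AND] = 0.000864 × 0.009500 = 0.000008
P(Control chain fails) [AND] = 0.20 × 0.08 = 0.016000
P(Dam spillway gate fails to open) [OR] = 1 − (1−0.000008) × (1−0.016000) = 0.016008
Rounded to 4 decimal places: P(Dam spillway gate fails to open) ≈ 0.0160.

0.0160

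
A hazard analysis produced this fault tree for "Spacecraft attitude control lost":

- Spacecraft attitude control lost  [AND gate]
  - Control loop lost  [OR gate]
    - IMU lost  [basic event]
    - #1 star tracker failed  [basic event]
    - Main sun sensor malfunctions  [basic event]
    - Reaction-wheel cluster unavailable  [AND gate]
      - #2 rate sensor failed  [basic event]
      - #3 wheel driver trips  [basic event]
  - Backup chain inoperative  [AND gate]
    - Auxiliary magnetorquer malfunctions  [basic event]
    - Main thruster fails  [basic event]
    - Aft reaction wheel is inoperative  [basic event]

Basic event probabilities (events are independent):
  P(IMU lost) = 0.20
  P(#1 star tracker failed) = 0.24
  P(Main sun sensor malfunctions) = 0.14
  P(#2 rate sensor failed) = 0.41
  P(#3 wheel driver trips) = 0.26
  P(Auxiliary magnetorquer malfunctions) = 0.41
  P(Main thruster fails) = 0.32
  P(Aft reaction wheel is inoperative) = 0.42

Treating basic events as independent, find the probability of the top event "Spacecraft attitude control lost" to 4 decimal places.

P(Reaction-wheel cluster unavailable) [AND] = 0.41 × 0.26 = 0.106600
P(Control loop lost) [OR] = 1 − (1−0.20) × (1−0.24) × (1−0.14) × (1−0.106600) = 0.532859
P(Backup chain inoperative) [AND] = 0.41 × 0.32 × 0.42 = 0.055104
P(Spacecraft attitude control lost) [AND] = 0.532859 × 0.055104 = 0.029363
Rounded to 4 decimal places: P(Spacecraft attitude control lost) ≈ 0.0294.

0.0294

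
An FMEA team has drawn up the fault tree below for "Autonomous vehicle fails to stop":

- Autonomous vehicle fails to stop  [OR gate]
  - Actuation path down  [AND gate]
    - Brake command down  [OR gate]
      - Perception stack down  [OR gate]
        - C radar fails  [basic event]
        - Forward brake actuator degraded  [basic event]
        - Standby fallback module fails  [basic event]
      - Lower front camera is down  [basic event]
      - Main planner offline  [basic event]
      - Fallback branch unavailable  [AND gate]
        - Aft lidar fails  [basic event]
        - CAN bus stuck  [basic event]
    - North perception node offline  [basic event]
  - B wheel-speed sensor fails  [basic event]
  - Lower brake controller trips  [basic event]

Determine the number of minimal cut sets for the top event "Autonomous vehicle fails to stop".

Perception stack down [OR]: union of children's cut sets → 3 cut set(s).
Fallback branch unavailable [AND]: one cut set from each child combined → 1 × 1 = 1 cut set(s).
Brake command down [OR]: union of children's cut sets → 6 cut set(s).
Actuation path down [AND]: one cut set from each child combined → 6 × 1 = 6 cut set(s).
Autonomous vehicle fails to stop [OR]: union of children's cut sets → 8 cut set(s).
Minimal cut sets: {C radar fails, North perception node offline}; {Forward brake actuator degraded, North perception node offline}; {North perception node offline, Standby fallback module fails}; {Lower front camera is down, North perception node offline}; {Main planner offline, North perception node offline}; {Aft lidar fails, CAN bus stuck, North perception node offline}; {B wheel-speed sensor fails}; {Lower brake controller trips}.

8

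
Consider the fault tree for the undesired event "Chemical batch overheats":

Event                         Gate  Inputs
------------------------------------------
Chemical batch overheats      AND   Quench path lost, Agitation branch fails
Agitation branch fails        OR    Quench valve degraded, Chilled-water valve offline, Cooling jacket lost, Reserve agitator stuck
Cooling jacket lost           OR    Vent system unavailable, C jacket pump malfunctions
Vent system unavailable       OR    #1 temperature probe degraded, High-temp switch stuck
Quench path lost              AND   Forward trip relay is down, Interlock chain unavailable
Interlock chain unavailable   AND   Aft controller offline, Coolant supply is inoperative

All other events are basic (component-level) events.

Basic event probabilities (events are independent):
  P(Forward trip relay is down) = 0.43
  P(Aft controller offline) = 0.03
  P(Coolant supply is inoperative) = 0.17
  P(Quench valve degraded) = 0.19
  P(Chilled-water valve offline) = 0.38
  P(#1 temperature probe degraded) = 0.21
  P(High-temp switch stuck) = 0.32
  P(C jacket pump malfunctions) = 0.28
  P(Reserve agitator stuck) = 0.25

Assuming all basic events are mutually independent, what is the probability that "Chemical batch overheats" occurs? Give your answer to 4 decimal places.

0.0019

P(Interlock chain unavailable) [AND] = 0.03 × 0.17 = 0.005100
P(Quench path lost) [AND] = 0.43 × 0.005100 = 0.002193
P(Vent system unavailable) [OR] = 1 − (1−0.21) × (1−0.32) = 0.462800
P(Cooling jacket lost) [OR] = 1 − (1−0.462800) × (1−0.28) = 0.613216
P(Agitation branch fails) [OR] = 1 − (1−0.19) × (1−0.38) × (1−0.613216) × (1−0.25) = 0.854318
P(Chemical batch overheats) [AND] = 0.002193 × 0.854318 = 0.001874
Rounded to 4 decimal places: P(Chemical batch overheats) ≈ 0.0019.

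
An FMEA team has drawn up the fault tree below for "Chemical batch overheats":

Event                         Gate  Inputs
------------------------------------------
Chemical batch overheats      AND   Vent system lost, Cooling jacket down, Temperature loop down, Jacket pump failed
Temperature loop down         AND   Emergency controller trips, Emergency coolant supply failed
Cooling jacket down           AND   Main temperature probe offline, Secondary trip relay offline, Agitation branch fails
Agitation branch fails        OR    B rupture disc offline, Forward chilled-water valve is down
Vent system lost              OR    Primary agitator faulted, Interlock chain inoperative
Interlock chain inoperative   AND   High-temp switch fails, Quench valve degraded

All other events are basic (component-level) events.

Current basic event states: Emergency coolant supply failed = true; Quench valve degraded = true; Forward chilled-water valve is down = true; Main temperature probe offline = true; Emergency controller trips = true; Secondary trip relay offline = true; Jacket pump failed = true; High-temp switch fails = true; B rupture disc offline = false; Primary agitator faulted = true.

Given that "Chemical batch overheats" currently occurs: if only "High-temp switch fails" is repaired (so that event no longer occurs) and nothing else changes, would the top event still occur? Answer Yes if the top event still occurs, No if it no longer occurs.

Counterfactual: set "High-temp switch fails" to not occurred.
Interlock chain inoperative [AND]: High-temp switch fails=not, Quench valve degraded=occurs → not all inputs occur → does not occur.
Vent system lost [OR]: Primary agitator faulted=occurs, Interlock chain inoperative=not → at least one input occurs → occurs.
Agitation branch fails [OR]: B rupture disc offline=not, Forward chilled-water valve is down=occurs → at least one input occurs → occurs.
Cooling jacket down [AND]: Main temperature probe offline=occurs, Secondary trip relay offline=occurs, Agitation branch fails=occurs → all inputs occur → occurs.
Temperature loop down [AND]: Emergency controller trips=occurs, Emergency coolant supply failed=occurs → all inputs occur → occurs.
Chemical batch overheats [AND]: Vent system lost=occurs, Cooling jacket down=occurs, Temperature loop down=occurs, Jacket pump failed=occurs → all inputs occur → occurs.

Yes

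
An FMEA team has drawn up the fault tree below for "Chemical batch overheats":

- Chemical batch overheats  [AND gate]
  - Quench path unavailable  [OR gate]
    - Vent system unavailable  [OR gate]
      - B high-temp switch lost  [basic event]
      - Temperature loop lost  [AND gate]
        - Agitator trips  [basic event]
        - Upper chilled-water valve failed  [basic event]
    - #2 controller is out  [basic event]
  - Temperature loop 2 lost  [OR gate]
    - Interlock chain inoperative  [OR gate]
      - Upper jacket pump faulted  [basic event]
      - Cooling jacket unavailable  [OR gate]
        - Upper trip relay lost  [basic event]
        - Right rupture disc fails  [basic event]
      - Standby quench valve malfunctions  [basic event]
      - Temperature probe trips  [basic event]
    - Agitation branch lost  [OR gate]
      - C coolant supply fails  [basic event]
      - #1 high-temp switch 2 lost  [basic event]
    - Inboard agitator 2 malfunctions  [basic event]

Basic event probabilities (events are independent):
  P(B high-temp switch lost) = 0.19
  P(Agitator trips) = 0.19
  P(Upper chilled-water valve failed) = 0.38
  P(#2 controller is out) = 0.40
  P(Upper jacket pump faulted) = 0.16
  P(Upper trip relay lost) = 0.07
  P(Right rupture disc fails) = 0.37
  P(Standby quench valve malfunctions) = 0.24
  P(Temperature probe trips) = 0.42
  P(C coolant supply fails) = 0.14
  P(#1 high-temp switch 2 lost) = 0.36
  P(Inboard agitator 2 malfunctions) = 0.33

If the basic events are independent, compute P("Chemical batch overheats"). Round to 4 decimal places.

P(Temperature loop lost) [AND] = 0.19 × 0.38 = 0.072200
P(Vent system unavailable) [OR] = 1 − (1−0.19) × (1−0.072200) = 0.248482
P(Quench path unavailable) [OR] = 1 − (1−0.248482) × (1−0.40) = 0.549089
P(Cooling jacket unavailable) [OR] = 1 − (1−0.07) × (1−0.37) = 0.414100
P(Interlock chain inoperative) [OR] = 1 − (1−0.16) × (1−0.414100) × (1−0.24) × (1−0.42) = 0.783058
P(Agitation branch lost) [OR] = 1 − (1−0.14) × (1−0.36) = 0.449600
P(Temperature loop 2 lost) [OR] = 1 − (1−0.783058) × (1−0.449600) × (1−0.33) = 0.919999
P(Chemical batch overheats) [AND] = 0.549089 × 0.919999 = 0.505161
Rounded to 4 decimal places: P(Chemical batch overheats) ≈ 0.5052.

0.5052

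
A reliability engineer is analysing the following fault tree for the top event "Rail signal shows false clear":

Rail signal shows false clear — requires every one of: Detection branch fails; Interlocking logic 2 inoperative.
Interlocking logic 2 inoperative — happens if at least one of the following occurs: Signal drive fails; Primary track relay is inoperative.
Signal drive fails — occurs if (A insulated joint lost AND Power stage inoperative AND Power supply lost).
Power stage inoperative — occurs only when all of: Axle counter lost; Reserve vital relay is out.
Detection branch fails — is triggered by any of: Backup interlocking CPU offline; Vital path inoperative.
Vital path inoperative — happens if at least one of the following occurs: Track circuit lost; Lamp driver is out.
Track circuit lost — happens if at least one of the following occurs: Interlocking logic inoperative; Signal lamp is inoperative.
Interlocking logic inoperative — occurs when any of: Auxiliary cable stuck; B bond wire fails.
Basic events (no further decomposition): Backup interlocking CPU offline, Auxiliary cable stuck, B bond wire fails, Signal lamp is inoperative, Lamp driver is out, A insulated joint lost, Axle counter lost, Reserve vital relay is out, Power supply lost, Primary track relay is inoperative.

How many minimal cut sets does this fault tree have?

Interlocking logic inoperative [OR]: union of children's cut sets → 2 cut set(s).
Track circuit lost [OR]: union of children's cut sets → 3 cut set(s).
Vital path inoperative [OR]: union of children's cut sets → 4 cut set(s).
Detection branch fails [OR]: union of children's cut sets → 5 cut set(s).
Power stage inoperative [AND]: one cut set from each child combined → 1 × 1 = 1 cut set(s).
Signal drive fails [AND]: one cut set from each child combined → 1 × 1 × 1 = 1 cut set(s).
Interlocking logic 2 inoperative [OR]: union of children's cut sets → 2 cut set(s).
Rail signal shows false clear [AND]: one cut set from each child combined → 5 × 2 = 10 cut set(s).
Minimal cut sets: {A insulated joint lost, Axle counter lost, Backup interlocking CPU offline, Power supply lost, Reserve vital relay is out}; {Backup interlocking CPU offline, Primary track relay is inoperative}; {A insulated joint lost, Auxiliary cable stuck, Axle counter lost, Power supply lost, Reserve vital relay is out}; {Auxiliary cable stuck, Primary track relay is inoperative}; {A insulated joint lost, Axle counter lost, B bond wire fails, Power supply lost, Reserve vital relay is out}; {B bond wire fails, Primary track relay is inoperative}; {A insulated joint lost, Axle counter lost, Power supply lost, Reserve vital relay is out, Signal lamp is inoperative}; {Primary track relay is inoperative, Signal lamp is inoperative}; {A insulated joint lost, Axle counter lost, Lamp driver is out, Power supply lost, Reserve vital relay is out}; {Lamp driver is out, Primary track relay is inoperative}.

10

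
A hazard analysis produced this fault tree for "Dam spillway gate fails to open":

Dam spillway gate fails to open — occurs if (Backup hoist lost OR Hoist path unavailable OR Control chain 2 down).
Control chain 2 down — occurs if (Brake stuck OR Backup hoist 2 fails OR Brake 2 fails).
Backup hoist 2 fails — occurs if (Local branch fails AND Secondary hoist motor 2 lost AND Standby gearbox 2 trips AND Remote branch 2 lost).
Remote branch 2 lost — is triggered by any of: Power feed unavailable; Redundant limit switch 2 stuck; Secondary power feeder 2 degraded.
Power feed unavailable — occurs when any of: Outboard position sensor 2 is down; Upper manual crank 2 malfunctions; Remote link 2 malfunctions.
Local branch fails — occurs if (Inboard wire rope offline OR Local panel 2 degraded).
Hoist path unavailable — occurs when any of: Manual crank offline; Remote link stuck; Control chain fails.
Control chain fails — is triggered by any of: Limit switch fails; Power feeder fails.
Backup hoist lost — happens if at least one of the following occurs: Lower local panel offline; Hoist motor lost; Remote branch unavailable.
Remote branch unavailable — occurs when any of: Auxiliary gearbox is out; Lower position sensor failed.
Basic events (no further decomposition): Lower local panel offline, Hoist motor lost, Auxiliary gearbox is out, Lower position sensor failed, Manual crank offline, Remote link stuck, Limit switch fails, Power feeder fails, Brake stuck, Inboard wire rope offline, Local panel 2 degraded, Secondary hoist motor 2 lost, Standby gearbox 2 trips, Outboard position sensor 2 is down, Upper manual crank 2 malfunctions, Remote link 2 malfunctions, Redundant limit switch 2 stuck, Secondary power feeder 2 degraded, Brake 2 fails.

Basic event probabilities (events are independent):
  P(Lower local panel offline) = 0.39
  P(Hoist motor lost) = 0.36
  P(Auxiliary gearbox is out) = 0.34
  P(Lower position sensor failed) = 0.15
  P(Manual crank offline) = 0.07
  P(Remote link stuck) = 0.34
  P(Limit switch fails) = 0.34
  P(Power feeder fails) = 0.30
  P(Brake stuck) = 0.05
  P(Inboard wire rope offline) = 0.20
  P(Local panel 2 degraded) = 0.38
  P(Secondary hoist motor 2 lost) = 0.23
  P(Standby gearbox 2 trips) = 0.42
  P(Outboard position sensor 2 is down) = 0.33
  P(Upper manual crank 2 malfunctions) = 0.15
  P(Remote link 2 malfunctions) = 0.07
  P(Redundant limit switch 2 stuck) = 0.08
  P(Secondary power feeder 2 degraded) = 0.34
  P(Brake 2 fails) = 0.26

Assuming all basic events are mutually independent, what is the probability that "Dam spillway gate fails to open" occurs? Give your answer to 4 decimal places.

P(Remote branch unavailable) [OR] = 1 − (1−0.34) × (1−0.15) = 0.439000
P(Backup hoist lost) [OR] = 1 − (1−0.39) × (1−0.36) × (1−0.439000) = 0.780986
P(Control chain fails) [OR] = 1 − (1−0.34) × (1−0.30) = 0.538000
P(Hoist path unavailable) [OR] = 1 − (1−0.07) × (1−0.34) × (1−0.538000) = 0.716424
P(Local branch fails) [OR] = 1 − (1−0.20) × (1−0.38) = 0.504000
P(Power feed unavailable) [OR] = 1 − (1−0.33) × (1−0.15) × (1−0.07) = 0.470365
P(Remote branch 2 lost) [OR] = 1 − (1−0.470365) × (1−0.08) × (1−0.34) = 0.678406
P(Backup hoist 2 fails) [AND] = 0.504000 × 0.23 × 0.42 × 0.678406 = 0.033029
P(Control chain 2 down) [OR] = 1 − (1−0.05) × (1−0.033029) × (1−0.26) = 0.320219
P(Dam spillway gate fails to open) [OR] = 1 − (1−0.780986) × (1−0.716424) × (1−0.320219) = 0.957781
Rounded to 4 decimal places: P(Dam spillway gate fails to open) ≈ 0.9578.

0.9578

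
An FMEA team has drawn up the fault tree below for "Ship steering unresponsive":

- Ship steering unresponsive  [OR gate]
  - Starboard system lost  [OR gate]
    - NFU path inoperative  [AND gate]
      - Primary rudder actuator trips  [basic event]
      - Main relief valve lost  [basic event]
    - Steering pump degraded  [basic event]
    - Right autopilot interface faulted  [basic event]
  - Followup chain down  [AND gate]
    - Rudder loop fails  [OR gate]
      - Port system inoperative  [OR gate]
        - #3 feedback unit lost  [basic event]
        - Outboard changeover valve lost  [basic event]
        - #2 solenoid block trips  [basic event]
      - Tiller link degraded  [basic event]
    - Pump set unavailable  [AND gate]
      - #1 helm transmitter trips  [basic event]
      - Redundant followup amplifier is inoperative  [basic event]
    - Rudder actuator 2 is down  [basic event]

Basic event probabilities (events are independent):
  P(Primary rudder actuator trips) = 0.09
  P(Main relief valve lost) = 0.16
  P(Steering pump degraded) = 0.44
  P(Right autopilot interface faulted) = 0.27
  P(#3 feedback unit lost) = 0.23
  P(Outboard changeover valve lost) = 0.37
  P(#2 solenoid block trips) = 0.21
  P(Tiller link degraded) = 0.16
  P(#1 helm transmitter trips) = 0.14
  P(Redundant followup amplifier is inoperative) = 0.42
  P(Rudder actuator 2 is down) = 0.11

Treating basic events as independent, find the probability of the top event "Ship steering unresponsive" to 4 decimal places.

0.5989

P(NFU path inoperative) [AND] = 0.09 × 0.16 = 0.014400
P(Starboard system lost) [OR] = 1 − (1−0.014400) × (1−0.44) × (1−0.27) = 0.597087
P(Port system inoperative) [OR] = 1 − (1−0.23) × (1−0.37) × (1−0.21) = 0.616771
P(Rudder loop fails) [OR] = 1 − (1−0.616771) × (1−0.16) = 0.678088
P(Pump set unavailable) [AND] = 0.14 × 0.42 = 0.058800
P(Followup chain down) [AND] = 0.678088 × 0.058800 × 0.11 = 0.004386
P(Ship steering unresponsive) [OR] = 1 − (1−0.597087) × (1−0.004386) = 0.598854
Rounded to 4 decimal places: P(Ship steering unresponsive) ≈ 0.5989.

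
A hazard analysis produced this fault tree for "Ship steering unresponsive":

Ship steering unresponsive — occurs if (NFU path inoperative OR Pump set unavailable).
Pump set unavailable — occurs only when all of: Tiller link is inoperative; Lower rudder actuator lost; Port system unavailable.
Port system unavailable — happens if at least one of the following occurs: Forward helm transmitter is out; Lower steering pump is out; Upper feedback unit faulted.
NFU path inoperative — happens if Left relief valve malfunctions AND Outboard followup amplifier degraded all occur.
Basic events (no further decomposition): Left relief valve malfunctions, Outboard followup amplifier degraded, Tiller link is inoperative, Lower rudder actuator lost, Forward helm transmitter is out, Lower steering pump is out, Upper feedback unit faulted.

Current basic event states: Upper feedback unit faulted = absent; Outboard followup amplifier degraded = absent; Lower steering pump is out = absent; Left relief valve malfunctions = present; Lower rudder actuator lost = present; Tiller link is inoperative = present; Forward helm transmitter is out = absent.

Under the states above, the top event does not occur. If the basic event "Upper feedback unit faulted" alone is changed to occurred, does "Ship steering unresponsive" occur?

Counterfactual: set "Upper feedback unit faulted" to occurred.
NFU path inoperative [AND]: Left relief valve malfunctions=occurs, Outboard followup amplifier degraded=not → not all inputs occur → does not occur.
Port system unavailable [OR]: Forward helm transmitter is out=not, Lower steering pump is out=not, Upper feedback unit faulted=occurs → at least one input occurs → occurs.
Pump set unavailable [AND]: Tiller link is inoperative=occurs, Lower rudder actuator lost=occurs, Port system unavailable=occurs → all inputs occur → occurs.
Ship steering unresponsive [OR]: NFU path inoperative=not, Pump set unavailable=occurs → at least one input occurs → occurs.

Yes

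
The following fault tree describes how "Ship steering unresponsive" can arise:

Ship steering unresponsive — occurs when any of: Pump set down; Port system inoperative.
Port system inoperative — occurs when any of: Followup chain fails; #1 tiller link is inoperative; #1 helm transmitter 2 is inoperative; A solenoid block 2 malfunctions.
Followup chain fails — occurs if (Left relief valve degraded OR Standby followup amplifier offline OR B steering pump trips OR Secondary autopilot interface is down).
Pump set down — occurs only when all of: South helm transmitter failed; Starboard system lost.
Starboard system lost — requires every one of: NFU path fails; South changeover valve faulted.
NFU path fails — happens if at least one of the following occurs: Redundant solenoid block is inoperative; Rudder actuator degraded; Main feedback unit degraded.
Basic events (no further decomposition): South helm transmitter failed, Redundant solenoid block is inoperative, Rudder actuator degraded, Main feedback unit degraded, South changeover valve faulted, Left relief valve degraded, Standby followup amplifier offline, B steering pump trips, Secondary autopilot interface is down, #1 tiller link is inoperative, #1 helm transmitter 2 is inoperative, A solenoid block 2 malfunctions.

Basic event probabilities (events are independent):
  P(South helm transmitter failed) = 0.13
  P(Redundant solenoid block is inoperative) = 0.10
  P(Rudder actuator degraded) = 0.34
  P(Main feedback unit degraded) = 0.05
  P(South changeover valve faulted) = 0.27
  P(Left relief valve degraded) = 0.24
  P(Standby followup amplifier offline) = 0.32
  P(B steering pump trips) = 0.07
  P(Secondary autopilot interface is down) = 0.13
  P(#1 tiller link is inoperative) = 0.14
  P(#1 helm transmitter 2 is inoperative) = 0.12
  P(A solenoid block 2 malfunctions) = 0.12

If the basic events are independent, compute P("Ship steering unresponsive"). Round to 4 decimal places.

P(NFU path fails) [OR] = 1 − (1−0.10) × (1−0.34) × (1−0.05) = 0.435700
P(Starboard system lost) [AND] = 0.435700 × 0.27 = 0.117639
P(Pump set down) [AND] = 0.13 × 0.117639 = 0.015293
P(Followup chain fails) [OR] = 1 − (1−0.24) × (1−0.32) × (1−0.07) × (1−0.13) = 0.581857
P(Port system inoperative) [OR] = 1 − (1−0.581857) × (1−0.14) × (1−0.12) × (1−0.12) = 0.721523
P(Ship steering unresponsive) [OR] = 1 − (1−0.015293) × (1−0.721523) = 0.725782
Rounded to 4 decimal places: P(Ship steering unresponsive) ≈ 0.7258.

0.7258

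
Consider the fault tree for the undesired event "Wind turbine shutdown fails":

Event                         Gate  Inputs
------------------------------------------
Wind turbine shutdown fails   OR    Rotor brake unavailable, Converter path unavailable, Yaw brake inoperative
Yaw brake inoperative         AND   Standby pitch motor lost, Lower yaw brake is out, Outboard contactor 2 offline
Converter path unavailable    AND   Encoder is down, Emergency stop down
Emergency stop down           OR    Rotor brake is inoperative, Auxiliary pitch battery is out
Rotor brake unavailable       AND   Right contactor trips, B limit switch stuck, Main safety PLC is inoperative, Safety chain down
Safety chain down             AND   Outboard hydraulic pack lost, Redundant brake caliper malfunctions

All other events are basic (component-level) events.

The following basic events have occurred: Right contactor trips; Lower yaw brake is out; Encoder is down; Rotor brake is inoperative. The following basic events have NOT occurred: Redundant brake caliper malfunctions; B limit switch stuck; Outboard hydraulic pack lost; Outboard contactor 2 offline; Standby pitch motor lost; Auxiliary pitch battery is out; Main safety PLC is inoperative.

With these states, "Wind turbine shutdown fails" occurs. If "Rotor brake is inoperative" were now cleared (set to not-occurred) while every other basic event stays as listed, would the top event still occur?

Counterfactual: set "Rotor brake is inoperative" to not occurred.
Safety chain down [AND]: Outboard hydraulic pack lost=not, Redundant brake caliper malfunctions=not → not all inputs occur → does not occur.
Rotor brake unavailable [AND]: Right contactor trips=occurs, B limit switch stuck=not, Main safety PLC is inoperative=not, Safety chain down=not → not all inputs occur → does not occur.
Emergency stop down [OR]: Rotor brake is inoperative=not, Auxiliary pitch battery is out=not → no input occurs → does not occur.
Converter path unavailable [AND]: Encoder is down=occurs, Emergency stop down=not → not all inputs occur → does not occur.
Yaw brake inoperative [AND]: Standby pitch motor lost=not, Lower yaw brake is out=occurs, Outboard contactor 2 offline=not → not all inputs occur → does not occur.
Wind turbine shutdown fails [OR]: Rotor brake unavailable=not, Converter path unavailable=not, Yaw brake inoperative=not → no input occurs → does not occur.

No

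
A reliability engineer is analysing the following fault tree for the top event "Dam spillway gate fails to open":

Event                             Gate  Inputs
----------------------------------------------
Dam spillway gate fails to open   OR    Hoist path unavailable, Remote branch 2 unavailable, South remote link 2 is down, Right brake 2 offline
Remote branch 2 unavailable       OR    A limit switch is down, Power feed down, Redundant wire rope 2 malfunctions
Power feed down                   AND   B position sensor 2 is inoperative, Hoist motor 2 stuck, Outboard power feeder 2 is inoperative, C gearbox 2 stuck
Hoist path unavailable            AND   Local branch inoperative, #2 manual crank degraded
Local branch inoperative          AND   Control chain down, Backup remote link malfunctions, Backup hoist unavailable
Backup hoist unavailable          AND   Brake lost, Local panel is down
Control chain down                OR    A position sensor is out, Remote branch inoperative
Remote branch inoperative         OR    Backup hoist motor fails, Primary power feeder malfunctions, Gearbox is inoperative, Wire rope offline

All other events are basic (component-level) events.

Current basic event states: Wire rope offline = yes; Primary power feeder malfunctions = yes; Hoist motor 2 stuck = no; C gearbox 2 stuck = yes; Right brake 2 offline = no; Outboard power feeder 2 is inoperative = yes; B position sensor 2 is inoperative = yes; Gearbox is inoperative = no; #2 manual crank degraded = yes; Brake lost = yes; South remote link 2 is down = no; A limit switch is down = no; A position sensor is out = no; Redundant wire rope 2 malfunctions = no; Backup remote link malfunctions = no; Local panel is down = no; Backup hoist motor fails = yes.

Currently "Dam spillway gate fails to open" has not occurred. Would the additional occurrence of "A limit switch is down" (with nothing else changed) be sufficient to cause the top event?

Yes

Counterfactual: set "A limit switch is down" to occurred.
Remote branch inoperative [OR]: Backup hoist motor fails=occurs, Primary power feeder malfunctions=occurs, Gearbox is inoperative=not, Wire rope offline=occurs → at least one input occurs → occurs.
Control chain down [OR]: A position sensor is out=not, Remote branch inoperative=occurs → at least one input occurs → occurs.
Backup hoist unavailable [AND]: Brake lost=occurs, Local panel is down=not → not all inputs occur → does not occur.
Local branch inoperative [AND]: Control chain down=occurs, Backup remote link malfunctions=not, Backup hoist unavailable=not → not all inputs occur → does not occur.
Hoist path unavailable [AND]: Local branch inoperative=not, #2 manual crank degraded=occurs → not all inputs occur → does not occur.
Power feed down [AND]: B position sensor 2 is inoperative=occurs, Hoist motor 2 stuck=not, Outboard power feeder 2 is inoperative=occurs, C gearbox 2 stuck=occurs → not all inputs occur → does not occur.
Remote branch 2 unavailable [OR]: A limit switch is down=occurs, Power feed down=not, Redundant wire rope 2 malfunctions=not → at least one input occurs → occurs.
Dam spillway gate fails to open [OR]: Hoist path unavailable=not, Remote branch 2 unavailable=occurs, South remote link 2 is down=not, Right brake 2 offline=not → at least one input occurs → occurs.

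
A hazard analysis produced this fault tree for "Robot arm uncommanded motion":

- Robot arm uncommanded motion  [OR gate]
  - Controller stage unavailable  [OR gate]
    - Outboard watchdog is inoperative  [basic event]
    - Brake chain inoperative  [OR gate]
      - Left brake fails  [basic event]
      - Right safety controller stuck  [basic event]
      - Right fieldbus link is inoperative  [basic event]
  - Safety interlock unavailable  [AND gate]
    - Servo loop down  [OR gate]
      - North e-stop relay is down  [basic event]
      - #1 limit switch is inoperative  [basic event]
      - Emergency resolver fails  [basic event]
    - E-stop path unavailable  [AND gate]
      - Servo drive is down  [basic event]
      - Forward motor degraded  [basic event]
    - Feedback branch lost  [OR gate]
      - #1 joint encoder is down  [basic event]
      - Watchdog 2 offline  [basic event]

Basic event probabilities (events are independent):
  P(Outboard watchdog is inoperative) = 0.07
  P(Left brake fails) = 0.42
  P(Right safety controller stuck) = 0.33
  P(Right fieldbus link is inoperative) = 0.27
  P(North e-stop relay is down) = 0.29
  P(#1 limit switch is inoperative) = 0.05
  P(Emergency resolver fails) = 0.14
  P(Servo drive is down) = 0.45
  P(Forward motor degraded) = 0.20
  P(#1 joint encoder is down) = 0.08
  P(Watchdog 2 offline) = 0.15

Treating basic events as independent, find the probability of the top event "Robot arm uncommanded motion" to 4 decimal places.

0.7384

P(Brake chain inoperative) [OR] = 1 − (1−0.42) × (1−0.33) × (1−0.27) = 0.716322
P(Controller stage unavailable) [OR] = 1 − (1−0.07) × (1−0.716322) = 0.736179
P(Servo loop down) [OR] = 1 − (1−0.29) × (1−0.05) × (1−0.14) = 0.419930
P(E-stop path unavailable) [AND] = 0.45 × 0.20 = 0.090000
P(Feedback branch lost) [OR] = 1 − (1−0.08) × (1−0.15) = 0.218000
P(Safety interlock unavailable) [AND] = 0.419930 × 0.090000 × 0.218000 = 0.008239
P(Robot arm uncommanded motion) [OR] = 1 − (1−0.736179) × (1−0.008239) = 0.738353
Rounded to 4 decimal places: P(Robot arm uncommanded motion) ≈ 0.7384.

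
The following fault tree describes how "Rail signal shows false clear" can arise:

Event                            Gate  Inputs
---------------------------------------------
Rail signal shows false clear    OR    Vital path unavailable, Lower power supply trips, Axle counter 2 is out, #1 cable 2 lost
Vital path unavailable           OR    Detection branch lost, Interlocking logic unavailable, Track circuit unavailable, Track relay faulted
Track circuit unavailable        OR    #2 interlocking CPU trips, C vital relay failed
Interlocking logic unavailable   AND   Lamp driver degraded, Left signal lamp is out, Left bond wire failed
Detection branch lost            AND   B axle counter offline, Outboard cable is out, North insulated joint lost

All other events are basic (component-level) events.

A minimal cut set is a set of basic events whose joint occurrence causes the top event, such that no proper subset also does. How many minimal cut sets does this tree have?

Detection branch lost [AND]: one cut set from each child combined → 1 × 1 × 1 = 1 cut set(s).
Interlocking logic unavailable [AND]: one cut set from each child combined → 1 × 1 × 1 = 1 cut set(s).
Track circuit unavailable [OR]: union of children's cut sets → 2 cut set(s).
Vital path unavailable [OR]: union of children's cut sets → 5 cut set(s).
Rail signal shows false clear [OR]: union of children's cut sets → 8 cut set(s).
Minimal cut sets: {B axle counter offline, North insulated joint lost, Outboard cable is out}; {Lamp driver degraded, Left bond wire failed, Left signal lamp is out}; {#2 interlocking CPU trips}; {C vital relay failed}; {Track relay faulted}; {Lower power supply trips}; {Axle counter 2 is out}; {#1 cable 2 lost}.

8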